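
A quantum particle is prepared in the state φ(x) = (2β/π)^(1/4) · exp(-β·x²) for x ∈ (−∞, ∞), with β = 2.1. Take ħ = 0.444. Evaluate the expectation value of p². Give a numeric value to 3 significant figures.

p² φ = −ħ² d²φ/dx²; ⟨p²⟩ = −ħ² ∫ φ*·φ'' dx.
Gaussian moments: ∫x^(2j)·e^(−2βx²) dx = (2j−1)!!/(4β)^j · √(π/(2β)), odd powers integrate to 0; here √(π/(2β)) = 0.86487. Derivatives: d/dx e^(−βx²) = −2βx·e^(−βx²), d²/dx² e^(−βx²) = (4β²x² − 2β)·e^(−βx²).
⟨p²⟩ = 0.41399.

0.414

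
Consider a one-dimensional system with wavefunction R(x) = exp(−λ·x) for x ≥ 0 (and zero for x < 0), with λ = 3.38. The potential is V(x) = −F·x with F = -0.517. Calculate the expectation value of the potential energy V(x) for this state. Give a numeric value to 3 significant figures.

0.0765

⟨V⟩ = ∫ V(x)·|R|² dx / ∫|R|² dx.
Every integrand reduces to terms xʲ·e^(−2λx) on [0, ∞); use ∫₀^∞ xʲ·e^(−2λx) dx = j!/(2λ)^(j+1).
State is unnormalized: ∫|R|² dx = 0.14793, and ∫R*·V(x)·R dx = 0.011314, so ⟨V⟩ = 0.011314 / 0.14793.
⟨V⟩ = 0.076479.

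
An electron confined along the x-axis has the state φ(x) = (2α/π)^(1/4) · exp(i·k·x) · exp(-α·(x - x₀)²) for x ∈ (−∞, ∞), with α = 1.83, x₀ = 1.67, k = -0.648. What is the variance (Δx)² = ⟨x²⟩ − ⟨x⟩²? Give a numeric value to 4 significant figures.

0.1366

Compute ⟨x⟩ and ⟨x²⟩ separately, then (Δx)² = ⟨x²⟩ − ⟨x⟩².
Gaussian moments (u = x − x₀): ∫u^(2j)·e^(−2αu²) du = (2j−1)!!/(4α)^j · √(π/(2α)), odd powers integrate to 0; here √(π/(2α)) = 0.92648.
⟨x⟩ = 1.6700 and ⟨x²⟩ = 2.9255.
(Δx)² = 2.9255 − (1.6700)² = 0.13661.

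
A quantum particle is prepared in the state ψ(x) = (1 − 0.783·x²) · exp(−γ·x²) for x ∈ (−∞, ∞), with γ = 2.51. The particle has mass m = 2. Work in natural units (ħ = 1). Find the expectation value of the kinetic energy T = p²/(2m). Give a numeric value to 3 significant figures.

0.872

T = −(ħ²/2m) d²/dx², so ⟨T⟩ = −(ħ²/2m) ∫ ψ*·ψ'' dx / ∫|ψ|² dx; with m = 2.
Expand each integrand as polynomial × e^(−2γx²) and use ∫x^(2j)·e^(−2γx²) dx = (2j−1)!!/(4γ)^j · √(π/(2γ)), odd powers → 0; here √(π/(2γ)) = 0.79108. Differentiate with the product rule, d/dx e^(−γx²) = −2γx·e^(−γx²).
State is unnormalized: ∫|ψ|² dx = 0.68213, and ∫ψ*·(−ħ²/2m · ψ'') dx = 0.59497, so ⟨T⟩ = 0.59497 / 0.68213.
⟨T⟩ = 0.87222.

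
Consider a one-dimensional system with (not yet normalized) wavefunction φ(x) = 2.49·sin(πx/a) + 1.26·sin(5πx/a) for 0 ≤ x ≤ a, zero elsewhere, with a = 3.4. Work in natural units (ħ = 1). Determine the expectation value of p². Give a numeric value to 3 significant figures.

p² φ = −ħ² d²φ/dx²; ⟨p²⟩ = −ħ² ∫ φ*·φ'' dx / ∫|φ|² dx.
d²/dx² sin(jπx/a) = −(jπ/a)²·sin(jπx/a); on 0 ≤ x ≤ a, ∫sin²(jπx/a) dx = a/2 and ∫sin(jπx/a)·sin(lπx/a) dx = 0 for j ≠ l, so only diagonal terms survive in ∫|φ|² and ∫φ·φ″; ∫φ·φ′ dx = [φ²/2] between the walls = 0.
State is unnormalized: ∫|φ|² dx = 13.239, and ∫φ*·(−ħ² φ'') dx = 66.605, so ⟨p²⟩ = 66.605 / 13.239.
⟨p²⟩ = 5.0310.

5.03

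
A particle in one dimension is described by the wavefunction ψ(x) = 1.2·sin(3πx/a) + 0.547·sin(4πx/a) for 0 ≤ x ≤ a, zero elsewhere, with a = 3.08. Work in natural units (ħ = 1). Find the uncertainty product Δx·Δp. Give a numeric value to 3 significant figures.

2.37

Δx = √(⟨x²⟩−⟨x⟩²), Δp = √(⟨p²⟩−⟨p⟩²).
On 0 ≤ x ≤ a (j ≠ l): ∫sin²(jπx/a) dx = a/2, ∫sin(jπx/a)·sin(lπx/a) dx = 0; diagonal moments ∫x·sin²(jπx/a) dx = a²/4, ∫x²·sin²(jπx/a) dx = a³·(1/6 − 1/(4j²π²)); cross terms ∫x·sin(jπx/a)·sin(lπx/a) dx = 0 for j + l even and −4jla²/(π²(j² − l²)²) for j + l odd, ∫x²·sin(jπx/a)·sin(lπx/a) dx = (−1)^(j+l)·4jla³/(π²(j² − l²)²); higher powers the same way via product-to-sum and parts. d²/dx² sin(jπx/a) = −(jπ/a)²·sin(jπx/a); on 0 ≤ x ≤ a, ∫sin²(jπx/a) dx = a/2 and ∫sin(jπx/a)·sin(lπx/a) dx = 0 for j ≠ l, so only diagonal terms survive in ∫|ψ|² and ∫ψ·ψ″; ∫ψ·ψ′ dx = [ψ²/2] between the walls = 0.
Normalization: ∫|ψ|² dx = 2.6784.
⟨x⟩ = 1.0785, ⟨x²⟩ = 1.6913 ⇒ Δx = 0.72675.
⟨p⟩ = 0.0000, ⟨p²⟩ = 10.616 ⇒ Δp = 3.2583.
Δx·Δp = 2.3680.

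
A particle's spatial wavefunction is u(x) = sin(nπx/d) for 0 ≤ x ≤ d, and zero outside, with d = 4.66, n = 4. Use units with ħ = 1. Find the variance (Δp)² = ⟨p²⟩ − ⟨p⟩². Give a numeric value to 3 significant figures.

Compute ⟨p⟩ and ⟨p²⟩ separately; (Δp)² = ⟨p²⟩ − ⟨p⟩².
d/dx sin(nπx/d) = (nπ/d)·cos(nπx/d) and d²/dx² sin(nπx/d) = −(nπ/d)²·sin(nπx/d); on 0 ≤ x ≤ d, ∫sin²(nπx/d) dx = d/2 and ∫sin(nπx/d)·cos(nπx/d) dx = 0.
Normalization: ∫|u|² dx = 2.3300.
⟨p⟩ = 0.0000 and ⟨p²⟩ = 7.2719.
(Δp)² = 7.2719 − (0.0000)² = 7.2719.

7.27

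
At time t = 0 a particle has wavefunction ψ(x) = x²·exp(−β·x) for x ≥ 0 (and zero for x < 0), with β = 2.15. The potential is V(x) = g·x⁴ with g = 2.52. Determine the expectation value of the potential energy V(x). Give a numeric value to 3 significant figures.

12.4

⟨V⟩ = ∫ V(x)·|ψ|² dx / ∫|ψ|² dx.
Every integrand reduces to terms xʲ·e^(−2βx) on [0, ∞); use ∫₀^∞ xʲ·e^(−2βx) dx = j!/(2β)^(j+1).
State is unnormalized: ∫|ψ|² dx = 0.016326, and ∫ψ*·V(x)·ψ dx = 0.20216, so ⟨V⟩ = 0.20216 / 0.016326.
⟨V⟩ = 12.383.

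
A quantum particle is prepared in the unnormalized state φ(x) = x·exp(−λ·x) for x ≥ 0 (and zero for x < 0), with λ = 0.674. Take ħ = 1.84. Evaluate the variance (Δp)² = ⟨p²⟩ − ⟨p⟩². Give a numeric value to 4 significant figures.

Compute ⟨p⟩ and ⟨p²⟩ separately; (Δp)² = ⟨p²⟩ − ⟨p⟩².
Differentiate x·exp(−λ·x) with the product rule; every integrand then reduces to terms xʲ·e^(−2λx) on [0, ∞), with ∫₀^∞ xʲ·e^(−2λx) dx = j!/(2λ)^(j+1).
Normalization: ∫|φ|² dx = 0.81651.
⟨p⟩ = 0.0000 and ⟨p²⟩ = 1.5380.
(Δp)² = 1.5380 − (0.0000)² = 1.5380.

1.538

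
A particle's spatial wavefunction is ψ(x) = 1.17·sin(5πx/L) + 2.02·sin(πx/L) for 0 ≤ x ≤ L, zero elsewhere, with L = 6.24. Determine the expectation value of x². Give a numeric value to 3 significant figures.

⟨x²⟩ = ∫ x²·|ψ|² dx / ∫|ψ|² dx (integrals over the domain).
On 0 ≤ x ≤ L (j ≠ l): ∫sin²(jπx/L) dx = L/2, ∫sin(jπx/L)·sin(lπx/L) dx = 0; diagonal moments ∫x·sin²(jπx/L) dx = L²/4, ∫x²·sin²(jπx/L) dx = L³·(1/6 − 1/(4j²π²)); cross terms ∫x·sin(jπx/L)·sin(lπx/L) dx = 0 for j + l even and −4jlL²/(π²(j² − l²)²) for j + l odd, ∫x²·sin(jπx/L)·sin(lπx/L) dx = (−1)^(j+l)·4jlL³/(π²(j² − l²)²); higher powers the same way via product-to-sum and parts.
State is unnormalized: ∫|ψ|² dx = 17.002, and ∫ψ*·x²·ψ dx = 199.26, so ⟨x²⟩ = 199.26 / 17.002.
⟨x²⟩ = 11.720.

11.7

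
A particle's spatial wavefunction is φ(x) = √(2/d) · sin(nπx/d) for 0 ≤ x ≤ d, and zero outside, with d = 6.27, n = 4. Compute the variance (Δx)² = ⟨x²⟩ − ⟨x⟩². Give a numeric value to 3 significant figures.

3.15

Compute ⟨x⟩ and ⟨x²⟩ separately, then (Δx)² = ⟨x²⟩ − ⟨x⟩².
With sin²θ = (1 − cos2θ)/2 on 0 ≤ x ≤ d: ∫sin²(nπx/d) dx = d/2, ∫x·sin²(nπx/d) dx = d²/4, ∫x²·sin²(nπx/d) dx = d³·(1/6 − 1/(4n²π²)); higher powers xᵏ the same way, integrating xᵏ·cos(2nπx/d) by parts.
⟨x⟩ = 3.1350 and ⟨x²⟩ = 12.980.
(Δx)² = 12.980 − (3.1350)² = 3.1516.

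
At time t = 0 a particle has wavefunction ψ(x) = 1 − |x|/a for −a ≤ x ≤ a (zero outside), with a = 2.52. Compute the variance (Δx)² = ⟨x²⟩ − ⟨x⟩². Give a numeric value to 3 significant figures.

Compute ⟨x⟩ and ⟨x²⟩ separately, then (Δx)² = ⟨x²⟩ − ⟨x⟩².
ψ is even, so ∫ over [−a, a] = 2∫₀ᵃ with ψ = 1 − x/a there: ∫₀ᵃ (1 − x/a)² dx = a/3, ∫₀ᵃ x²(1 − x/a)² dx = a³/30, ∫₀ᵃ x⁴(1 − x/a)² dx = a⁵/105.
Normalization: ∫|ψ|² dx = 1.6800.
⟨x⟩ = 0.0000 and ⟨x²⟩ = 0.63504.
(Δx)² = 0.63504 − (0.0000)² = 0.63504.

0.635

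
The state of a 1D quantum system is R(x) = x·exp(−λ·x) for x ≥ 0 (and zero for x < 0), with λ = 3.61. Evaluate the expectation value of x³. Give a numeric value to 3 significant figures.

⟨x³⟩ = ∫ x³·|R|² dx / ∫|R|² dx (integrals over the domain).
Every integrand reduces to terms xʲ·e^(−2λx) on [0, ∞); use ∫₀^∞ xʲ·e^(−2λx) dx = j!/(2λ)^(j+1).
State is unnormalized: ∫|R|² dx = 0.0053140, and ∫R*·x³·R dx = 0.00084715, so ⟨x³⟩ = 0.00084715 / 0.0053140.
⟨x³⟩ = 0.15942.

0.159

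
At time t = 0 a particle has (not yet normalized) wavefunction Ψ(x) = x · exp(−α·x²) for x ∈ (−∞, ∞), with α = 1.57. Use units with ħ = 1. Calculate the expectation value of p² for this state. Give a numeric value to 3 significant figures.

4.71

p² Ψ = −ħ² d²Ψ/dx²; ⟨p²⟩ = −ħ² ∫ Ψ*·Ψ'' dx / ∫|Ψ|² dx.
Expand each integrand as polynomial × e^(−2αx²) and use ∫x^(2j)·e^(−2αx²) dx = (2j−1)!!/(4α)^j · √(π/(2α)), odd powers → 0; here √(π/(2α)) = 1.0003. Differentiate with the product rule, d/dx e^(−αx²) = −2αx·e^(−αx²).
State is unnormalized: ∫|Ψ|² dx = 0.15928, and ∫Ψ*·(−ħ² Ψ'') dx = 0.75019, so ⟨p²⟩ = 0.75019 / 0.15928.
⟨p²⟩ = 4.7100.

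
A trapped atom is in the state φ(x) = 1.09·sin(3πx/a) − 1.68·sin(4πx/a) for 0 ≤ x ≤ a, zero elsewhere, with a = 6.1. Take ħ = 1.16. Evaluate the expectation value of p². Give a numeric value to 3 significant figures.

p² φ = −ħ² d²φ/dx²; ⟨p²⟩ = −ħ² ∫ φ*·φ'' dx / ∫|φ|² dx.
d²/dx² sin(jπx/a) = −(jπ/a)²·sin(jπx/a); on 0 ≤ x ≤ a, ∫sin²(jπx/a) dx = a/2 and ∫sin(jπx/a)·sin(lπx/a) dx = 0 for j ≠ l, so only diagonal terms survive in ∫|φ|² and ∫φ·φ″; ∫φ·φ′ dx = [φ²/2] between the walls = 0.
State is unnormalized: ∫|φ|² dx = 12.232, and ∫φ*·(−ħ² φ'') dx = 60.798, so ⟨p²⟩ = 60.798 / 12.232.
⟨p²⟩ = 4.9704.

4.97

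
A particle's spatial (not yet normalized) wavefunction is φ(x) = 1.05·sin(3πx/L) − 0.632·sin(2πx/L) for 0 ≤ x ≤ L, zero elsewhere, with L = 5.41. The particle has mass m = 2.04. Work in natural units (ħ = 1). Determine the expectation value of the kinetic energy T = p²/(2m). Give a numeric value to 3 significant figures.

T = −(ħ²/2m) d²/dx², so ⟨T⟩ = −(ħ²/2m) ∫ φ*·φ'' dx / ∫|φ|² dx; with m = 2.04.
d²/dx² sin(jπx/L) = −(jπ/L)²·sin(jπx/L); on 0 ≤ x ≤ L, ∫sin²(jπx/L) dx = L/2 and ∫sin(jπx/L)·sin(lπx/L) dx = 0 for j ≠ l, so only diagonal terms survive in ∫|φ|² and ∫φ·φ″; ∫φ·φ′ dx = [φ²/2] between the walls = 0.
State is unnormalized: ∫|φ|² dx = 4.0627, and ∫φ*·(−ħ²/2m · φ'') dx = 2.5756, so ⟨T⟩ = 2.5756 / 4.0627.
⟨T⟩ = 0.63395.

0.634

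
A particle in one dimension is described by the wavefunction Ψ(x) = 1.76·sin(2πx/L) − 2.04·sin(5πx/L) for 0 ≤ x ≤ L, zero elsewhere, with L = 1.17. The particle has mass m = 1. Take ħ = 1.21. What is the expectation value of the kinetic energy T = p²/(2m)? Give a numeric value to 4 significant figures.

84.65

T = −(ħ²/2m) d²/dx², so ⟨T⟩ = −(ħ²/2m) ∫ Ψ*·Ψ'' dx / ∫|Ψ|² dx; with m = 1.
d²/dx² sin(jπx/L) = −(jπ/L)²·sin(jπx/L); on 0 ≤ x ≤ L, ∫sin²(jπx/L) dx = L/2 and ∫sin(jπx/L)·sin(lπx/L) dx = 0 for j ≠ l, so only diagonal terms survive in ∫|Ψ|² and ∫Ψ·Ψ″; ∫Ψ·Ψ′ dx = [Ψ²/2] between the walls = 0.
State is unnormalized: ∫|Ψ|² dx = 4.2466, and ∫Ψ*·(−ħ²/2m · Ψ'') dx = 359.49, so ⟨T⟩ = 359.49 / 4.2466.
⟨T⟩ = 84.654.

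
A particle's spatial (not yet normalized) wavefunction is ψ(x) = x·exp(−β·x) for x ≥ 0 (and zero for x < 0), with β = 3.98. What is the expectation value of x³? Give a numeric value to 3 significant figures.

0.119

⟨x³⟩ = ∫ x³·|ψ|² dx / ∫|ψ|² dx (integrals over the domain).
Every integrand reduces to terms xʲ·e^(−2βx) on [0, ∞); use ∫₀^∞ xʲ·e^(−2βx) dx = j!/(2β)^(j+1).
State is unnormalized: ∫|ψ|² dx = 0.0039654, and ∫ψ*·x³·ψ dx = 0.00047174, so ⟨x³⟩ = 0.00047174 / 0.0039654.
⟨x³⟩ = 0.11896.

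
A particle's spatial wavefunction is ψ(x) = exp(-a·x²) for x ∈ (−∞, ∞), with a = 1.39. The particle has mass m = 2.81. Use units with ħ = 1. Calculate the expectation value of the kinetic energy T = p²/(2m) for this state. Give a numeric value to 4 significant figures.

0.2473

T = −(ħ²/2m) d²/dx², so ⟨T⟩ = −(ħ²/2m) ∫ ψ*·ψ'' dx / ∫|ψ|² dx; with m = 2.81.
Gaussian moments: ∫x^(2j)·e^(−2ax²) dx = (2j−1)!!/(4a)^j · √(π/(2a)), odd powers integrate to 0; here √(π/(2a)) = 1.0630. Derivatives: d/dx e^(−ax²) = −2ax·e^(−ax²), d²/dx² e^(−ax²) = (4a²x² − 2a)·e^(−ax²).
State is unnormalized: ∫|ψ|² dx = 1.0630, and ∫ψ*·(−ħ²/2m · ψ'') dx = 0.26292, so ⟨T⟩ = 0.26292 / 1.0630.
⟨T⟩ = 0.24733.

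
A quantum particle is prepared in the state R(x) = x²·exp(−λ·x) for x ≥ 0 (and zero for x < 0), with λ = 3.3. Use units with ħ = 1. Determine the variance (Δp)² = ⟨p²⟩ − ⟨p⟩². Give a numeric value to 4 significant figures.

Compute ⟨p⟩ and ⟨p²⟩ separately; (Δp)² = ⟨p²⟩ − ⟨p⟩².
Differentiate x²·exp(−λ·x) with the product rule; every integrand then reduces to terms xʲ·e^(−2λx) on [0, ∞), with ∫₀^∞ xʲ·e^(−2λx) dx = j!/(2λ)^(j+1).
Normalization: ∫|R|² dx = 0.0019164.
⟨p⟩ = 0.0000 and ⟨p²⟩ = 3.6300.
(Δp)² = 3.6300 − (0.0000)² = 3.6300.

3.630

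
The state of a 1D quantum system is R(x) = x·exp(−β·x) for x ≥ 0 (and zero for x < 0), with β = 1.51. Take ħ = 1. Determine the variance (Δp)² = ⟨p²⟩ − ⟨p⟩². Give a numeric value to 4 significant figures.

2.280

Compute ⟨p⟩ and ⟨p²⟩ separately; (Δp)² = ⟨p²⟩ − ⟨p⟩².
Differentiate x·exp(−β·x) with the product rule; every integrand then reduces to terms xʲ·e^(−2βx) on [0, ∞), with ∫₀^∞ xʲ·e^(−2βx) dx = j!/(2β)^(j+1).
Normalization: ∫|R|² dx = 0.072612.
⟨p⟩ = 0.0000 and ⟨p²⟩ = 2.2801.
(Δp)² = 2.2801 − (0.0000)² = 2.2801.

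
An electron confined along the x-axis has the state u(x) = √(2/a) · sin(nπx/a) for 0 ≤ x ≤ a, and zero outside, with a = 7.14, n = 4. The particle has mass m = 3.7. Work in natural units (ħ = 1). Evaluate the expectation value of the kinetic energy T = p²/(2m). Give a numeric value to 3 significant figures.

0.419

T = −(ħ²/2m) d²/dx², so ⟨T⟩ = −(ħ²/2m) ∫ u*·u'' dx; with m = 3.7.
d/dx sin(nπx/a) = (nπ/a)·cos(nπx/a) and d²/dx² sin(nπx/a) = −(nπ/a)²·sin(nπx/a); on 0 ≤ x ≤ a, ∫sin²(nπx/a) dx = a/2 and ∫sin(nπx/a)·cos(nπx/a) dx = 0.
⟨T⟩ = 0.41859.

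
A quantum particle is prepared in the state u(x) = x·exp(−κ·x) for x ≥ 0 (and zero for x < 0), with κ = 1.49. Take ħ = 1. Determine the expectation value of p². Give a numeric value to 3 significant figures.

2.22

p² u = −ħ² d²u/dx²; ⟨p²⟩ = −ħ² ∫ u*·u'' dx / ∫|u|² dx.
Differentiate x·exp(−κ·x) with the product rule; every integrand then reduces to terms xʲ·e^(−2κx) on [0, ∞), with ∫₀^∞ xʲ·e^(−2κx) dx = j!/(2κ)^(j+1).
State is unnormalized: ∫|u|² dx = 0.075576, and ∫u*·(−ħ² u'') dx = 0.16779, so ⟨p²⟩ = 0.16779 / 0.075576.
⟨p²⟩ = 2.2201.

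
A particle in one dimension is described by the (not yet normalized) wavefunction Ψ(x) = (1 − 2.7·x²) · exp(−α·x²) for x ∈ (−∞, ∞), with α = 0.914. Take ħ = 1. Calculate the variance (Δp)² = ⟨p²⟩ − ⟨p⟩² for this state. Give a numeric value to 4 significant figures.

4.963

Compute ⟨p⟩ and ⟨p²⟩ separately; (Δp)² = ⟨p²⟩ − ⟨p⟩².
Expand each integrand as polynomial × e^(−2αx²) and use ∫x^(2j)·e^(−2αx²) dx = (2j−1)!!/(4α)^j · √(π/(2α)), odd powers → 0; here √(π/(2α)) = 1.3110. Differentiate with the product rule, d/dx e^(−αx²) = −2αx·e^(−αx²).
Normalization: ∫|Ψ|² dx = 1.5196.
⟨p⟩ = 0.0000 and ⟨p²⟩ = 4.9634.
(Δp)² = 4.9634 − (0.0000)² = 4.9634.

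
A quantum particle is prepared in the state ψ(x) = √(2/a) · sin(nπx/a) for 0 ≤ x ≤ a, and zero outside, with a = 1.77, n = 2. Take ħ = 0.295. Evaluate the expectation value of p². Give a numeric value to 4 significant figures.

1.097

p² ψ = −ħ² d²ψ/dx²; ⟨p²⟩ = −ħ² ∫ ψ*·ψ'' dx.
d/dx sin(nπx/a) = (nπ/a)·cos(nπx/a) and d²/dx² sin(nπx/a) = −(nπ/a)²·sin(nπx/a); on 0 ≤ x ≤ a, ∫sin²(nπx/a) dx = a/2 and ∫sin(nπx/a)·cos(nπx/a) dx = 0.
⟨p²⟩ = 1.0966.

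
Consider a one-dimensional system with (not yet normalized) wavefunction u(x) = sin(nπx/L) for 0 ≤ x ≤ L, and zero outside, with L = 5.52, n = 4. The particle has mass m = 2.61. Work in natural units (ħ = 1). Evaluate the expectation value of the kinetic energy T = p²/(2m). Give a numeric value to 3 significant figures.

0.993

T = −(ħ²/2m) d²/dx², so ⟨T⟩ = −(ħ²/2m) ∫ u*·u'' dx / ∫|u|² dx; with m = 2.61.
d/dx sin(nπx/L) = (nπ/L)·cos(nπx/L) and d²/dx² sin(nπx/L) = −(nπ/L)²·sin(nπx/L); on 0 ≤ x ≤ L, ∫sin²(nπx/L) dx = L/2 and ∫sin(nπx/L)·cos(nπx/L) dx = 0.
State is unnormalized: ∫|u|² dx = 2.7600, and ∫u*·(−ħ²/2m · u'') dx = 2.7402, so ⟨T⟩ = 2.7402 / 2.7600.
⟨T⟩ = 0.99282.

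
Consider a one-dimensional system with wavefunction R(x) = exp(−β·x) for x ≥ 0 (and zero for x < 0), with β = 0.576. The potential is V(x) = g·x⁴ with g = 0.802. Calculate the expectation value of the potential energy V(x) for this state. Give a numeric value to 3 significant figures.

10.9

⟨V⟩ = ∫ V(x)·|R|² dx / ∫|R|² dx.
Every integrand reduces to terms xʲ·e^(−2βx) on [0, ∞); use ∫₀^∞ xʲ·e^(−2βx) dx = j!/(2β)^(j+1).
State is unnormalized: ∫|R|² dx = 0.86806, and ∫R*·V(x)·R dx = 9.4869, so ⟨V⟩ = 9.4869 / 0.86806.
⟨V⟩ = 10.929.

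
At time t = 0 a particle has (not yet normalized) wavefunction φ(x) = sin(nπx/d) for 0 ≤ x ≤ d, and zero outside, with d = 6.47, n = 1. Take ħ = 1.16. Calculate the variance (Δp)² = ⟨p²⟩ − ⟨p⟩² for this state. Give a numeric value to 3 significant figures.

Compute ⟨p⟩ and ⟨p²⟩ separately; (Δp)² = ⟨p²⟩ − ⟨p⟩².
d/dx sin(nπx/d) = (nπ/d)·cos(nπx/d) and d²/dx² sin(nπx/d) = −(nπ/d)²·sin(nπx/d); on 0 ≤ x ≤ d, ∫sin²(nπx/d) dx = d/2 and ∫sin(nπx/d)·cos(nπx/d) dx = 0.
Normalization: ∫|φ|² dx = 3.2350.
⟨p⟩ = 0.0000 and ⟨p²⟩ = 0.31725.
(Δp)² = 0.31725 − (0.0000)² = 0.31725.

0.317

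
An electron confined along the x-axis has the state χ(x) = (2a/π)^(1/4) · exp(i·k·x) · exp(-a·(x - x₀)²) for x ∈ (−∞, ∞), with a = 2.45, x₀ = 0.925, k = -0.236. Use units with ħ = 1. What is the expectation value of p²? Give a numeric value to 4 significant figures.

p² χ = −ħ² d²χ/dx²; ⟨p²⟩ = −ħ² ∫ χ*·χ'' dx.
Gaussian moments (u = x − x₀): ∫u^(2j)·e^(−2au²) du = (2j−1)!!/(4a)^j · √(π/(2a)), odd powers integrate to 0; here √(π/(2a)) = 0.80071. Derivatives: χ′ = (ik − 2au)·χ, χ″ = ((ik − 2au)² − 2a)·χ; the odd-in-u pieces drop out.
⟨p²⟩ = 2.5057.

2.506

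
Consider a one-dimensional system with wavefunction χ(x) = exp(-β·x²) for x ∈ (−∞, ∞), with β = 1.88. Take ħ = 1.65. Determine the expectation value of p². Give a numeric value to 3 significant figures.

5.12

p² χ = −ħ² d²χ/dx²; ⟨p²⟩ = −ħ² ∫ χ*·χ'' dx / ∫|χ|² dx.
Gaussian moments: ∫x^(2j)·e^(−2βx²) dx = (2j−1)!!/(4β)^j · √(π/(2β)), odd powers integrate to 0; here √(π/(2β)) = 0.91407. Derivatives: d/dx e^(−βx²) = −2βx·e^(−βx²), d²/dx² e^(−βx²) = (4β²x² − 2β)·e^(−βx²).
State is unnormalized: ∫|χ|² dx = 0.91407, and ∫χ*·(−ħ² χ'') dx = 4.6785, so ⟨p²⟩ = 4.6785 / 0.91407.
⟨p²⟩ = 5.1183.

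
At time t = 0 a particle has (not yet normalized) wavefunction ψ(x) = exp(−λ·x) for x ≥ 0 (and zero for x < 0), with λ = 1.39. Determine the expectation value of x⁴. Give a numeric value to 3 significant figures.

0.402

⟨x⁴⟩ = ∫ x⁴·|ψ|² dx / ∫|ψ|² dx (integrals over the domain).
Every integrand reduces to terms xʲ·e^(−2λx) on [0, ∞); use ∫₀^∞ xʲ·e^(−2λx) dx = j!/(2λ)^(j+1).
State is unnormalized: ∫|ψ|² dx = 0.35971, and ∫ψ*·x⁴·ψ dx = 0.14454, so ⟨x⁴⟩ = 0.14454 / 0.35971.
⟨x⁴⟩ = 0.40182.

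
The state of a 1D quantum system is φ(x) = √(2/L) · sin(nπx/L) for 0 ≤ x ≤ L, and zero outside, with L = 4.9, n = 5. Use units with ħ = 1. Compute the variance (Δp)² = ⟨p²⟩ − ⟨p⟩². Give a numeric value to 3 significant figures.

Compute ⟨p⟩ and ⟨p²⟩ separately; (Δp)² = ⟨p²⟩ − ⟨p⟩².
d/dx sin(nπx/L) = (nπ/L)·cos(nπx/L) and d²/dx² sin(nπx/L) = −(nπ/L)²·sin(nπx/L); on 0 ≤ x ≤ L, ∫sin²(nπx/L) dx = L/2 and ∫sin(nπx/L)·cos(nπx/L) dx = 0.
⟨p⟩ = 0.0000 and ⟨p²⟩ = 10.277.
(Δp)² = 10.277 − (0.0000)² = 10.277.

10.3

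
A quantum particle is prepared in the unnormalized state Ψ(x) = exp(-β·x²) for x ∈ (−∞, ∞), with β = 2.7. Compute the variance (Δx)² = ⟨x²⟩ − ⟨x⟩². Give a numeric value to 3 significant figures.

0.0926

Compute ⟨x⟩ and ⟨x²⟩ separately, then (Δx)² = ⟨x²⟩ − ⟨x⟩².
Gaussian moments: ∫x^(2j)·e^(−2βx²) dx = (2j−1)!!/(4β)^j · √(π/(2β)), odd powers integrate to 0; here √(π/(2β)) = 0.76274.
Normalization: ∫|Ψ|² dx = 0.76274.
⟨x⟩ = 0.0000 and ⟨x²⟩ = 0.092593.
(Δx)² = 0.092593 − (0.0000)² = 0.092593.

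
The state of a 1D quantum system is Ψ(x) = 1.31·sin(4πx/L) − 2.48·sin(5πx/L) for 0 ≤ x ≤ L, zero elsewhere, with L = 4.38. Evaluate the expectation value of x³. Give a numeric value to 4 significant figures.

⟨x³⟩ = ∫ x³·|Ψ|² dx / ∫|Ψ|² dx (integrals over the domain).
On 0 ≤ x ≤ L (j ≠ l): ∫sin²(jπx/L) dx = L/2, ∫sin(jπx/L)·sin(lπx/L) dx = 0; diagonal moments ∫x·sin²(jπx/L) dx = L²/4, ∫x²·sin²(jπx/L) dx = L³·(1/6 − 1/(4j²π²)); cross terms ∫x·sin(jπx/L)·sin(lπx/L) dx = 0 for j + l even and −4jlL²/(π²(j² − l²)²) for j + l odd, ∫x²·sin(jπx/L)·sin(lπx/L) dx = (−1)^(j+l)·4jlL³/(π²(j² − l²)²); higher powers the same way via product-to-sum and parts.
State is unnormalized: ∫|Ψ|² dx = 17.228, and ∫Ψ*·x³·Ψ dx = 568.64, so ⟨x³⟩ = 568.64 / 17.228.
⟨x³⟩ = 33.008.

33.01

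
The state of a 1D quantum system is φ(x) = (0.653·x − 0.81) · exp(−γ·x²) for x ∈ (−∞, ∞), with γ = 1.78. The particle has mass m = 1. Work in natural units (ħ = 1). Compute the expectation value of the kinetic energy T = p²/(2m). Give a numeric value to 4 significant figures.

1.039

T = −(ħ²/2m) d²/dx², so ⟨T⟩ = −(ħ²/2m) ∫ φ*·φ'' dx / ∫|φ|² dx; with m = 1.
Expand each integrand as polynomial × e^(−2γx²) and use ∫x^(2j)·e^(−2γx²) dx = (2j−1)!!/(4γ)^j · √(π/(2γ)), odd powers → 0; here √(π/(2γ)) = 0.93940. Differentiate with the product rule, d/dx e^(−γx²) = −2γx·e^(−γx²).
State is unnormalized: ∫|φ|² dx = 0.67260, and ∫φ*·(−ħ²/2m · φ'') dx = 0.69876, so ⟨T⟩ = 0.69876 / 0.67260.
⟨T⟩ = 1.0389.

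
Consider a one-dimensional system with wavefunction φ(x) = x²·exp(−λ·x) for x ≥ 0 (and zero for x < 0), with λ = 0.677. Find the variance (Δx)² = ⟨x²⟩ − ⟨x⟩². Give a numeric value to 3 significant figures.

2.73

Compute ⟨x⟩ and ⟨x²⟩ separately, then (Δx)² = ⟨x²⟩ − ⟨x⟩².
Every integrand reduces to terms xʲ·e^(−2λx) on [0, ∞); use ∫₀^∞ xʲ·e^(−2λx) dx = j!/(2λ)^(j+1).
Normalization: ∫|φ|² dx = 5.2737.
⟨x⟩ = 3.6928 and ⟨x²⟩ = 16.364.
(Δx)² = 16.364 − (3.6928)² = 2.7273.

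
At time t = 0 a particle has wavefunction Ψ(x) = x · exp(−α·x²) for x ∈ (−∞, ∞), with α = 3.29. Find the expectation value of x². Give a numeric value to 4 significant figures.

⟨x²⟩ = ∫ x²·|Ψ|² dx / ∫|Ψ|² dx (integrals over the domain).
Expand each integrand as polynomial × e^(−2αx²) and use ∫x^(2j)·e^(−2αx²) dx = (2j−1)!!/(4α)^j · √(π/(2α)), odd powers → 0; here √(π/(2α)) = 0.69097.
State is unnormalized: ∫|Ψ|² dx = 0.052506, and ∫Ψ*·x²·Ψ dx = 0.011969, so ⟨x²⟩ = 0.011969 / 0.052506.
⟨x²⟩ = 0.22796.

0.2280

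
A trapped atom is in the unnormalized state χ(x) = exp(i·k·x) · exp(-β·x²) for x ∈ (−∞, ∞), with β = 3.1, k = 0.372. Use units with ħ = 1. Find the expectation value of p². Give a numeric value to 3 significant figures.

p² χ = −ħ² d²χ/dx²; ⟨p²⟩ = −ħ² ∫ χ*·χ'' dx / ∫|χ|² dx.
Gaussian moments: ∫x^(2j)·e^(−2βx²) dx = (2j−1)!!/(4β)^j · √(π/(2β)), odd powers integrate to 0; here √(π/(2β)) = 0.71183. Derivatives: χ′ = (ik − 2βx)·χ, χ″ = ((ik − 2βx)² − 2β)·χ; the odd-in-x pieces drop out.
State is unnormalized: ∫|χ|² dx = 0.71183, and ∫χ*·(−ħ² χ'') dx = 2.3052, so ⟨p²⟩ = 2.3052 / 0.71183.
⟨p²⟩ = 3.2384.

3.24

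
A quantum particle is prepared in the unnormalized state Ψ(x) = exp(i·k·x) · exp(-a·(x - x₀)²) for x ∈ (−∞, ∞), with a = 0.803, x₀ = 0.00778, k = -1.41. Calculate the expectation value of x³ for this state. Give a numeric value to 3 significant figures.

0.00727

⟨x³⟩ = ∫ x³·|Ψ|² dx / ∫|Ψ|² dx (integrals over the domain).
Gaussian moments (u = x − x₀): ∫u^(2j)·e^(−2au²) du = (2j−1)!!/(4a)^j · √(π/(2a)), odd powers integrate to 0; here √(π/(2a)) = 1.3986.
State is unnormalized: ∫|Ψ|² dx = 1.3986, and ∫Ψ*·x³·Ψ dx = 0.010164, so ⟨x³⟩ = 0.010164 / 1.3986.
⟨x³⟩ = 0.0072670.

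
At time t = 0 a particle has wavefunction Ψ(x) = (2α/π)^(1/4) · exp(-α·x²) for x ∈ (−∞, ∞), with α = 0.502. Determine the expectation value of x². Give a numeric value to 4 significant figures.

0.4980

⟨x²⟩ = ∫ x²·|Ψ|² dx (integrals over the domain).
Gaussian moments: ∫x^(2j)·e^(−2αx²) dx = (2j−1)!!/(4α)^j · √(π/(2α)), odd powers integrate to 0; here √(π/(2α)) = 1.7689.
⟨x²⟩ = 0.49801.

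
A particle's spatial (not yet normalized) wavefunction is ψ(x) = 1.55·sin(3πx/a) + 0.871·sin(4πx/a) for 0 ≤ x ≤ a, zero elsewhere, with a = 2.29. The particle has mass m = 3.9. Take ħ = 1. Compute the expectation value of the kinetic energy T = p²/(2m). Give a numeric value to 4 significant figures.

T = −(ħ²/2m) d²/dx², so ⟨T⟩ = −(ħ²/2m) ∫ ψ*·ψ'' dx / ∫|ψ|² dx; with m = 3.9.
d²/dx² sin(jπx/a) = −(jπ/a)²·sin(jπx/a); on 0 ≤ x ≤ a, ∫sin²(jπx/a) dx = a/2 and ∫sin(jπx/a)·sin(lπx/a) dx = 0 for j ≠ l, so only diagonal terms survive in ∫|ψ|² and ∫ψ·ψ″; ∫ψ·ψ′ dx = [ψ²/2] between the walls = 0.
State is unnormalized: ∫|ψ|² dx = 3.6195, and ∫ψ*·(−ħ²/2m · ψ'') dx = 9.3272, so ⟨T⟩ = 9.3272 / 3.6195.
⟨T⟩ = 2.5769.

2.577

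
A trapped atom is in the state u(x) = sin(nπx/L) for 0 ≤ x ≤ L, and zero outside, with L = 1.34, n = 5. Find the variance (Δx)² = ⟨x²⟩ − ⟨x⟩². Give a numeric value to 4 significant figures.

Compute ⟨x⟩ and ⟨x²⟩ separately, then (Δx)² = ⟨x²⟩ − ⟨x⟩².
With sin²θ = (1 − cos2θ)/2 on 0 ≤ x ≤ L: ∫sin²(nπx/L) dx = L/2, ∫x·sin²(nπx/L) dx = L²/4, ∫x²·sin²(nπx/L) dx = L³·(1/6 − 1/(4n²π²)); higher powers xᵏ the same way, integrating xᵏ·cos(2nπx/L) by parts.
Normalization: ∫|u|² dx = 0.67000.
⟨x⟩ = 0.67000 and ⟨x²⟩ = 0.59489.
(Δx)² = 0.59489 − (0.67000)² = 0.14599.

0.1460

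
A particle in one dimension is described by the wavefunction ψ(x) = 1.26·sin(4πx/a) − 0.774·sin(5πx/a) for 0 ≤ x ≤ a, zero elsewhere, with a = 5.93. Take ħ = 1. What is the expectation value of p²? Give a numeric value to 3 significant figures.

5.18

p² ψ = −ħ² d²ψ/dx²; ⟨p²⟩ = −ħ² ∫ ψ*·ψ'' dx / ∫|ψ|² dx.
d²/dx² sin(jπx/a) = −(jπ/a)²·sin(jπx/a); on 0 ≤ x ≤ a, ∫sin²(jπx/a) dx = a/2 and ∫sin(jπx/a)·sin(lπx/a) dx = 0 for j ≠ l, so only diagonal terms survive in ∫|ψ|² and ∫ψ·ψ″; ∫ψ·ψ′ dx = [ψ²/2] between the walls = 0.
State is unnormalized: ∫|ψ|² dx = 6.4835, and ∫ψ*·(−ħ² ψ'') dx = 33.602, so ⟨p²⟩ = 33.602 / 6.4835.
⟨p²⟩ = 5.1827.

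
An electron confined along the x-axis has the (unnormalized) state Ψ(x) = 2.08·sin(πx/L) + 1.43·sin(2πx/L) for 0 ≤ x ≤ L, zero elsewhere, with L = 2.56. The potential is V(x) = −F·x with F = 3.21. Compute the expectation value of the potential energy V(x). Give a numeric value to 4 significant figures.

-2.727

⟨V⟩ = ∫ V(x)·|Ψ|² dx / ∫|Ψ|² dx.
On 0 ≤ x ≤ L (j ≠ l): ∫sin²(jπx/L) dx = L/2, ∫sin(jπx/L)·sin(lπx/L) dx = 0; diagonal moments ∫x·sin²(jπx/L) dx = L²/4, ∫x²·sin²(jπx/L) dx = L³·(1/6 − 1/(4j²π²)); cross terms ∫x·sin(jπx/L)·sin(lπx/L) dx = 0 for j + l even and −4jlL²/(π²(j² − l²)²) for j + l odd, ∫x²·sin(jπx/L)·sin(lπx/L) dx = (−1)^(j+l)·4jlL³/(π²(j² − l²)²); higher powers the same way via product-to-sum and parts.
State is unnormalized: ∫|Ψ|² dx = 8.1553, and ∫Ψ*·V(x)·Ψ dx = -22.237, so ⟨V⟩ = -22.237 / 8.1553.
⟨V⟩ = -2.7267.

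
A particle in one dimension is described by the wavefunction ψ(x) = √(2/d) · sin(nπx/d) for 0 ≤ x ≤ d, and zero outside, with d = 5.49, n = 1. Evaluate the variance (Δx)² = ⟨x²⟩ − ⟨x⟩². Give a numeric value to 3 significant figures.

Compute ⟨x⟩ and ⟨x²⟩ separately, then (Δx)² = ⟨x²⟩ − ⟨x⟩².
With sin²θ = (1 − cos2θ)/2 on 0 ≤ x ≤ d: ∫sin²(nπx/d) dx = d/2, ∫x·sin²(nπx/d) dx = d²/4, ∫x²·sin²(nπx/d) dx = d³·(1/6 − 1/(4n²π²)); higher powers xᵏ the same way, integrating xᵏ·cos(2nπx/d) by parts.
⟨x⟩ = 2.7450 and ⟨x²⟩ = 8.5198.
(Δx)² = 8.5198 − (2.7450)² = 0.98476.

0.985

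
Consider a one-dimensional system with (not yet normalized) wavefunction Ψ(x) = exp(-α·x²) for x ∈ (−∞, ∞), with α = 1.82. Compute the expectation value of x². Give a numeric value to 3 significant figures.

0.137

⟨x²⟩ = ∫ x²·|Ψ|² dx / ∫|Ψ|² dx (integrals over the domain).
Gaussian moments: ∫x^(2j)·e^(−2αx²) dx = (2j−1)!!/(4α)^j · √(π/(2α)), odd powers integrate to 0; here √(π/(2α)) = 0.92902.
State is unnormalized: ∫|Ψ|² dx = 0.92902, and ∫Ψ*·x²·Ψ dx = 0.12761, so ⟨x²⟩ = 0.12761 / 0.92902.
⟨x²⟩ = 0.13736.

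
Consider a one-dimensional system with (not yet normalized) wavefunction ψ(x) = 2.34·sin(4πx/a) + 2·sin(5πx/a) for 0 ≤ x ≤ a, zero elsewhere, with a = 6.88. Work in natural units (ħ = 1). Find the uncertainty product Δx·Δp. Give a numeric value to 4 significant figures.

2.850

Δx = √(⟨x²⟩−⟨x⟩²), Δp = √(⟨p²⟩−⟨p⟩²).
On 0 ≤ x ≤ a (j ≠ l): ∫sin²(jπx/a) dx = a/2, ∫sin(jπx/a)·sin(lπx/a) dx = 0; diagonal moments ∫x·sin²(jπx/a) dx = a²/4, ∫x²·sin²(jπx/a) dx = a³·(1/6 − 1/(4j²π²)); cross terms ∫x·sin(jπx/a)·sin(lπx/a) dx = 0 for j + l even and −4jla²/(π²(j² − l²)²) for j + l odd, ∫x²·sin(jπx/a)·sin(lπx/a) dx = (−1)^(j+l)·4jla³/(π²(j² − l²)²); higher powers the same way via product-to-sum and parts. d²/dx² sin(jπx/a) = −(jπ/a)²·sin(jπx/a); on 0 ≤ x ≤ a, ∫sin²(jπx/a) dx = a/2 and ∫sin(jπx/a)·sin(lπx/a) dx = 0 for j ≠ l, so only diagonal terms survive in ∫|ψ|² and ∫ψ·ψ″; ∫ψ·ψ′ dx = [ψ²/2] between the walls = 0.
Normalization: ∫|ψ|² dx = 32.596.
⟨x⟩ = 2.0798, ⟨x²⟩ = 6.2931 ⇒ Δx = 1.4026.
⟨p⟩ = 0.0000, ⟨p²⟩ = 4.1283 ⇒ Δp = 2.0318.
Δx·Δp = 2.8499.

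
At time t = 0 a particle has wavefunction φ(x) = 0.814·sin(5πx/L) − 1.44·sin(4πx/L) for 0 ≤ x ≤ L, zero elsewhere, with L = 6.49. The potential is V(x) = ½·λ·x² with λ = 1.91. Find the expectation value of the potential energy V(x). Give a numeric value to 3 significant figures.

20.2

⟨V⟩ = ∫ V(x)·|φ|² dx / ∫|φ|² dx.
On 0 ≤ x ≤ L (j ≠ l): ∫sin²(jπx/L) dx = L/2, ∫sin(jπx/L)·sin(lπx/L) dx = 0; diagonal moments ∫x·sin²(jπx/L) dx = L²/4, ∫x²·sin²(jπx/L) dx = L³·(1/6 − 1/(4j²π²)); cross terms ∫x·sin(jπx/L)·sin(lπx/L) dx = 0 for j + l even and −4jlL²/(π²(j² − l²)²) for j + l odd, ∫x²·sin(jπx/L)·sin(lπx/L) dx = (−1)^(j+l)·4jlL³/(π²(j² − l²)²); higher powers the same way via product-to-sum and parts.
State is unnormalized: ∫|φ|² dx = 8.8790, and ∫φ*·V(x)·φ dx = 179.26, so ⟨V⟩ = 179.26 / 8.8790.
⟨V⟩ = 20.190.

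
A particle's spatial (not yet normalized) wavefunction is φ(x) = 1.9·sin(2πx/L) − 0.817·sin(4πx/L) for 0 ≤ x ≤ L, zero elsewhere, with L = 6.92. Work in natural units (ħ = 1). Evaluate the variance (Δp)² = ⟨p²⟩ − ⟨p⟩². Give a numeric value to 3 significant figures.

1.21

Compute ⟨p⟩ and ⟨p²⟩ separately; (Δp)² = ⟨p²⟩ − ⟨p⟩².
d²/dx² sin(jπx/L) = −(jπ/L)²·sin(jπx/L); on 0 ≤ x ≤ L, ∫sin²(jπx/L) dx = L/2 and ∫sin(jπx/L)·sin(lπx/L) dx = 0 for j ≠ l, so only diagonal terms survive in ∫|φ|² and ∫φ·φ″; ∫φ·φ′ dx = [φ²/2] between the walls = 0.
Normalization: ∫|φ|² dx = 14.800.
⟨p⟩ = 0.0000 and ⟨p²⟩ = 1.2104.
(Δp)² = 1.2104 − (0.0000)² = 1.2104.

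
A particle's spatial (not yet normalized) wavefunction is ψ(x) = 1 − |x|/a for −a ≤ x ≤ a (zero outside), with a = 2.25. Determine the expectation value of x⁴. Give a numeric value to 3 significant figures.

0.732

⟨x⁴⟩ = ∫ x⁴·|ψ|² dx / ∫|ψ|² dx (integrals over the domain).
ψ is even, so ∫ over [−a, a] = 2∫₀ᵃ with ψ = 1 − x/a there: ∫₀ᵃ (1 − x/a)² dx = a/3, ∫₀ᵃ x²(1 − x/a)² dx = a³/30, ∫₀ᵃ x⁴(1 − x/a)² dx = a⁵/105.
State is unnormalized: ∫|ψ|² dx = 1.5000, and ∫ψ*·x⁴·ψ dx = 1.0984, so ⟨x⁴⟩ = 1.0984 / 1.5000.
⟨x⁴⟩ = 0.73225.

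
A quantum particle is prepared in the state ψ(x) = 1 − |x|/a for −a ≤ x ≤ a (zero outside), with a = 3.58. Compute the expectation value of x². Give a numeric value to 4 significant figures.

1.282

⟨x²⟩ = ∫ x²·|ψ|² dx / ∫|ψ|² dx (integrals over the domain).
ψ is even, so ∫ over [−a, a] = 2∫₀ᵃ with ψ = 1 − x/a there: ∫₀ᵃ (1 − x/a)² dx = a/3, ∫₀ᵃ x²(1 − x/a)² dx = a³/30, ∫₀ᵃ x⁴(1 − x/a)² dx = a⁵/105.
State is unnormalized: ∫|ψ|² dx = 2.3867, and ∫ψ*·x²·ψ dx = 3.0588, so ⟨x²⟩ = 3.0588 / 2.3867.
⟨x²⟩ = 1.2816.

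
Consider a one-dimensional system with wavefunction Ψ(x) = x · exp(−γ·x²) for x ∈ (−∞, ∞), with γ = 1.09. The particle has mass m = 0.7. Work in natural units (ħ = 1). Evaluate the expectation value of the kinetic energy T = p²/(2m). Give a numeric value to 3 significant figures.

T = −(ħ²/2m) d²/dx², so ⟨T⟩ = −(ħ²/2m) ∫ Ψ*·Ψ'' dx / ∫|Ψ|² dx; with m = 0.7.
Expand each integrand as polynomial × e^(−2γx²) and use ∫x^(2j)·e^(−2γx²) dx = (2j−1)!!/(4γ)^j · √(π/(2γ)), odd powers → 0; here √(π/(2γ)) = 1.2005. Differentiate with the product rule, d/dx e^(−γx²) = −2γx·e^(−γx²).
State is unnormalized: ∫|Ψ|² dx = 0.27533, and ∫Ψ*·(−ħ²/2m · Ψ'') dx = 0.64310, so ⟨T⟩ = 0.64310 / 0.27533.
⟨T⟩ = 2.3357.

2.34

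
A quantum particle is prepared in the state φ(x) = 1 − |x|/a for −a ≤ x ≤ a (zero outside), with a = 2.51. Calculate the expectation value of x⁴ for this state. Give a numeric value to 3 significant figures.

⟨x⁴⟩ = ∫ x⁴·|φ|² dx / ∫|φ|² dx (integrals over the domain).
φ is even, so ∫ over [−a, a] = 2∫₀ᵃ with φ = 1 − x/a there: ∫₀ᵃ (1 − x/a)² dx = a/3, ∫₀ᵃ x²(1 − x/a)² dx = a³/30, ∫₀ᵃ x⁴(1 − x/a)² dx = a⁵/105.
State is unnormalized: ∫|φ|² dx = 1.6733, and ∫φ*·x⁴·φ dx = 1.8976, so ⟨x⁴⟩ = 1.8976 / 1.6733.
⟨x⁴⟩ = 1.1340.

1.13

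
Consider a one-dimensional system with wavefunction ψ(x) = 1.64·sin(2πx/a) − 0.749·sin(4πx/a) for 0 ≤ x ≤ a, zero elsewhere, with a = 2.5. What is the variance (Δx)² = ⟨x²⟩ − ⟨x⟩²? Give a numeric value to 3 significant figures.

0.239

Compute ⟨x⟩ and ⟨x²⟩ separately, then (Δx)² = ⟨x²⟩ − ⟨x⟩².
On 0 ≤ x ≤ a (j ≠ l): ∫sin²(jπx/a) dx = a/2, ∫sin(jπx/a)·sin(lπx/a) dx = 0; diagonal moments ∫x·sin²(jπx/a) dx = a²/4, ∫x²·sin²(jπx/a) dx = a³·(1/6 − 1/(4j²π²)); cross terms ∫x·sin(jπx/a)·sin(lπx/a) dx = 0 for j + l even and −4jla²/(π²(j² − l²)²) for j + l odd, ∫x²·sin(jπx/a)·sin(lπx/a) dx = (−1)^(j+l)·4jla³/(π²(j² − l²)²); higher powers the same way via product-to-sum and parts.
Normalization: ∫|ψ|² dx = 4.0633.
⟨x⟩ = 1.2500 and ⟨x²⟩ = 1.8017.
(Δx)² = 1.8017 − (1.2500)² = 0.23921.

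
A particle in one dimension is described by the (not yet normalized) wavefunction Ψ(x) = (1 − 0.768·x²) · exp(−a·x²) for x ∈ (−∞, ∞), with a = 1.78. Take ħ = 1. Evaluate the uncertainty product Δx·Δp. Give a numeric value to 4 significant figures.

Δx = √(⟨x²⟩−⟨x⟩²), Δp = √(⟨p²⟩−⟨p⟩²).
Expand each integrand as polynomial × e^(−2ax²) and use ∫x^(2j)·e^(−2ax²) dx = (2j−1)!!/(4a)^j · √(π/(2a)), odd powers → 0; here √(π/(2a)) = 0.93940. Differentiate with the product rule, d/dx e^(−ax²) = −2ax·e^(−ax²).
Normalization: ∫|Ψ|² dx = 0.76953.
⟨x⟩ = 0.0000, ⟨x²⟩ = 0.090412 ⇒ Δx = 0.30069.
⟨p⟩ = 0.0000, ⟨p²⟩ = 2.8187 ⇒ Δp = 1.6789.
Δx·Δp = 0.50482.

0.5048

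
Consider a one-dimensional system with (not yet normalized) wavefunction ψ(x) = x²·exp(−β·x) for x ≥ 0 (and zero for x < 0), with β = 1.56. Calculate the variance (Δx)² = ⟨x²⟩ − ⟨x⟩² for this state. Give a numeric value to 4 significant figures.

0.5136

Compute ⟨x⟩ and ⟨x²⟩ separately, then (Δx)² = ⟨x²⟩ − ⟨x⟩².
Every integrand reduces to terms xʲ·e^(−2βx) on [0, ∞); use ∫₀^∞ xʲ·e^(−2βx) dx = j!/(2β)^(j+1).
Normalization: ∫|ψ|² dx = 0.081178.
⟨x⟩ = 1.6026 and ⟨x²⟩ = 3.0819.
(Δx)² = 3.0819 − (1.6026)² = 0.51364.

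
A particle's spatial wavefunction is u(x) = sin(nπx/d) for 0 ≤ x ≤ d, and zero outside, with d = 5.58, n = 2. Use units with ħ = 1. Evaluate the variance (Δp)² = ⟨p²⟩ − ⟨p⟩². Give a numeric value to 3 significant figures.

1.27

Compute ⟨p⟩ and ⟨p²⟩ separately; (Δp)² = ⟨p²⟩ − ⟨p⟩².
d/dx sin(nπx/d) = (nπ/d)·cos(nπx/d) and d²/dx² sin(nπx/d) = −(nπ/d)²·sin(nπx/d); on 0 ≤ x ≤ d, ∫sin²(nπx/d) dx = d/2 and ∫sin(nπx/d)·cos(nπx/d) dx = 0.
Normalization: ∫|u|² dx = 2.7900.
⟨p⟩ = 0.0000 and ⟨p²⟩ = 1.2679.
(Δp)² = 1.2679 − (0.0000)² = 1.2679.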